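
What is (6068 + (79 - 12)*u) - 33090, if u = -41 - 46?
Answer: -32851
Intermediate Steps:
u = -87
(6068 + (79 - 12)*u) - 33090 = (6068 + (79 - 12)*(-87)) - 33090 = (6068 + 67*(-87)) - 33090 = (6068 - 5829) - 33090 = 239 - 33090 = -32851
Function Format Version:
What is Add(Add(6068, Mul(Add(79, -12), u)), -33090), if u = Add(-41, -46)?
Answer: -32851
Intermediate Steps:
u = -87
Add(Add(6068, Mul(Add(79, -12), u)), -33090) = Add(Add(6068, Mul(Add(79, -12), -87)), -33090) = Add(Add(6068, Mul(67, -87)), -33090) = Add(Add(6068, -5829), -33090) = Add(239, -33090) = -32851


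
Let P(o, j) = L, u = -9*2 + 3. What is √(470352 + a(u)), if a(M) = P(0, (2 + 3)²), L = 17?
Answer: √470369 ≈ 685.83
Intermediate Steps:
u = -15 (u = -18 + 3 = -15)
P(o, j) = 17
a(M) = 17
√(470352 + a(u)) = √(470352 + 17) = √470369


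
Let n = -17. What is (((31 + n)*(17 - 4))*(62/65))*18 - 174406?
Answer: -856406/5 ≈ -1.7128e+5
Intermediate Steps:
(((31 + n)*(17 - 4))*(62/65))*18 - 174406 = (((31 - 17)*(17 - 4))*(62/65))*18 - 174406 = ((14*13)*(62*(1/65)))*18 - 174406 = (182*(62/65))*18 - 174406 = (868/5)*18 - 174406 = 15624/5 - 174406 = -856406/5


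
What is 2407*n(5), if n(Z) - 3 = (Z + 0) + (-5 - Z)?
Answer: -4814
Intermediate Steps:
n(Z) = -2 (n(Z) = 3 + ((Z + 0) + (-5 - Z)) = 3 + (Z + (-5 - Z)) = 3 - 5 = -2)
2407*n(5) = 2407*(-2) = -4814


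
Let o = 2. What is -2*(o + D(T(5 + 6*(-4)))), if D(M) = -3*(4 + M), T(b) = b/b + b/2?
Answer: -31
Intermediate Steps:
T(b) = 1 + b/2 (T(b) = 1 + b*(1/2) = 1 + b/2)
D(M) = -12 - 3*M
-2*(o + D(T(5 + 6*(-4)))) = -2*(2 + (-12 - 3*(1 + (5 + 6*(-4))/2))) = -2*(2 + (-12 - 3*(1 + (5 - 24)/2))) = -2*(2 + (-12 - 3*(1 + (1/2)*(-19)))) = -2*(2 + (-12 - 3*(1 - 19/2))) = -2*(2 + (-12 - 3*(-17/2))) = -2*(2 + (-12 + 51/2)) = -2*(2 + 27/2) = -2*31/2 = -31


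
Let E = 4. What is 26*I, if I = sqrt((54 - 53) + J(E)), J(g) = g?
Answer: 26*sqrt(5) ≈ 58.138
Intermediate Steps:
I = sqrt(5) (I = sqrt((54 - 53) + 4) = sqrt(1 + 4) = sqrt(5) ≈ 2.2361)
26*I = 26*sqrt(5)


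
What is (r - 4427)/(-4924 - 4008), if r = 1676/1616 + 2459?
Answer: 794653/3608528 ≈ 0.22022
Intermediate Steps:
r = 993855/404 (r = 1676*(1/1616) + 2459 = 419/404 + 2459 = 993855/404 ≈ 2460.0)
(r - 4427)/(-4924 - 4008) = (993855/404 - 4427)/(-4924 - 4008) = -794653/404/(-8932) = -794653/404*(-1/8932) = 794653/3608528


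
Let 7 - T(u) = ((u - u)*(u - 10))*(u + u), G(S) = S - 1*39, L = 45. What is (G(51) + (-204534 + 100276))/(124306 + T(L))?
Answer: -104246/124313 ≈ -0.83858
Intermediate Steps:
G(S) = -39 + S (G(S) = S - 39 = -39 + S)
T(u) = 7 (T(u) = 7 - (u - u)*(u - 10)*(u + u) = 7 - 0*(-10 + u)*2*u = 7 - 0*2*u = 7 - 1*0 = 7 + 0 = 7)
(G(51) + (-204534 + 100276))/(124306 + T(L)) = ((-39 + 51) + (-204534 + 100276))/(124306 + 7) = (12 - 104258)/124313 = -104246*1/124313 = -104246/124313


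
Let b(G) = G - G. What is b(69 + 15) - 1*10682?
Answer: -10682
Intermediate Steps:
b(G) = 0
b(69 + 15) - 1*10682 = 0 - 1*10682 = 0 - 10682 = -10682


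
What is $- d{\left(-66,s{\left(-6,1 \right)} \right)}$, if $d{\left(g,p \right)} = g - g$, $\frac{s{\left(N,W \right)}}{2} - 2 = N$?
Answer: $0$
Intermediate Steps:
$s{\left(N,W \right)} = 4 + 2 N$
$d{\left(g,p \right)} = 0$
$- d{\left(-66,s{\left(-6,1 \right)} \right)} = \left(-1\right) 0 = 0$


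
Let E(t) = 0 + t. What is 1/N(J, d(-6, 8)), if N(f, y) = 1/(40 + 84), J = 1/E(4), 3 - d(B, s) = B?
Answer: 124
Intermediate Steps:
E(t) = t
d(B, s) = 3 - B
J = 1/4 ≈ 0.25000
N(f, y) = 1/124
1/N(J, d(-6, 8)) = 1/(1/124) = 124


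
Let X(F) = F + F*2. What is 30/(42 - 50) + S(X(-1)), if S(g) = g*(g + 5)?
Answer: -39/4 ≈ -9.7500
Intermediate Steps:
X(F) = 3*F (X(F) = F + 2*F = 3*F)
S(g) = g*(5 + g)
30/(42 - 50) + S(X(-1)) = 30/(42 - 50) + (3*(-1))*(5 + 3*(-1)) = 30/(-8) - 3*(5 - 3) = 30*(-⅛) - 3*2 = -15/4 - 6 = -39/4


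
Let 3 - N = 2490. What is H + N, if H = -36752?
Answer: -39239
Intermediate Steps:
N = -2487 (N = 3 - 1*2490 = 3 - 2490 = -2487)
H + N = -36752 - 2487 = -39239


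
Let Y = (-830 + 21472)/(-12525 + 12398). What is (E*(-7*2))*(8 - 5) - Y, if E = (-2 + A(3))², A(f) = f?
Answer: 15308/127 ≈ 120.54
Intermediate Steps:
E = 1 (E = (-2 + 3)² = 1² = 1)
Y = -20642/127 (Y = 20642/(-127) = 20642*(-1/127) = -20642/127 ≈ -162.54)
(E*(-7*2))*(8 - 5) - Y = (1*(-7*2))*(8 - 5) - 1*(-20642/127) = (1*(-14))*3 + 20642/127 = -14*3 + 20642/127 = -42 + 20642/127 = 15308/127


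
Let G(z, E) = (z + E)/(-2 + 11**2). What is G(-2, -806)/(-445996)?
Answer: 202/13268381 ≈ 1.5224e-5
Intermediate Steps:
G(z, E) = E/119 + z/119 (G(z, E) = (E + z)/(-2 + 121) = (E + z)/119 = (E + z)*(1/119) = E/119 + z/119)
G(-2, -806)/(-445996) = ((1/119)*(-806) + (1/119)*(-2))/(-445996) = (-806/119 - 2/119)*(-1/445996) = -808/119*(-1/445996) = 202/13268381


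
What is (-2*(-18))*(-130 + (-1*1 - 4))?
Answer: -4860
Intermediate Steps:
(-2*(-18))*(-130 + (-1*1 - 4)) = 36*(-130 + (-1 - 4)) = 36*(-130 - 5) = 36*(-135) = -4860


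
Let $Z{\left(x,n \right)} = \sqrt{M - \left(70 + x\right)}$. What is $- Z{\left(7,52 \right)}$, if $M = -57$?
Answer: $- i \sqrt{134} \approx - 11.576 i$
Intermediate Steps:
$Z{\left(x,n \right)} = \sqrt{-127 - x}$ ($Z{\left(x,n \right)} = \sqrt{-57 - \left(70 + x\right)} = \sqrt{-127 - x}$)
$- Z{\left(7,52 \right)} = - \sqrt{-127 - 7} = - \sqrt{-134} = - i \sqrt{134}$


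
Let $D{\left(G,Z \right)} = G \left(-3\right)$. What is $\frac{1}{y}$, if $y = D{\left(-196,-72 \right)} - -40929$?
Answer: $\frac{1}{41517} \approx 2.4087 \cdot 10^{-5}$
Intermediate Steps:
$D{\left(G,Z \right)} = - 3 G$
$y = 41517$ ($y = \left(-3\right) \left(-196\right) - -40929 = 588 + 40929 = 41517$)
$\frac{1}{y} = \frac{1}{41517}$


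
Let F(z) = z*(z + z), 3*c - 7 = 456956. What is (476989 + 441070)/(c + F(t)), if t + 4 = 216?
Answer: 918059/242209 ≈ 3.7904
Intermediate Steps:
t = 212 (t = -4 + 216 = 212)
c = 152321 (c = 7/3 + (⅓)*456956 = 7/3 + 456956/3 = 152321)
F(z) = 2*z² (F(z) = z*(2*z) = 2*z²)
(476989 + 441070)/(c + F(t)) = (476989 + 441070)/(152321 + 2*212²) = 918059/(152321 + 2*44944) = 918059/(152321 + 89888) = 918059/242209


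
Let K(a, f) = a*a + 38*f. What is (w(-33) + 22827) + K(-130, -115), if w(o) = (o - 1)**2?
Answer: 36513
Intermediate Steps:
w(o) = (-1 + o)**2
K(a, f) = a**2 + 38*f
(w(-33) + 22827) + K(-130, -115) = ((-1 - 33)**2 + 22827) + ((-130)**2 + 38*(-115)) = ((-34)**2 + 22827) + (16900 - 4370) = (1156 + 22827) + 12530 = 23983 + 12530 = 36513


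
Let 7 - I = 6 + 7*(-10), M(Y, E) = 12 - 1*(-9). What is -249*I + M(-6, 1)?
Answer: -17658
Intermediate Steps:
M(Y, E) = 21 (M(Y, E) = 12 + 9 = 21)
I = 71 (I = 7 - (6 + 7*(-10)) = 7 - (6 - 70) = 7 - 1*(-64) = 7 + 64 = 71)
-249*I + M(-6, 1) = -249*71 + 21 = -17679 + 21 = -17658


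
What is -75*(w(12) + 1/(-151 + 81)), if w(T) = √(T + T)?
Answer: 15/14 - 150*√6 ≈ -366.35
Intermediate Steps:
w(T) = √2*√T (w(T) = √(2*T) = √2*√T)
-75*(w(12) + 1/(-151 + 81)) = -75*(√2*√12 + 1/(-151 + 81)) = -75*(√2*(2*√3) + 1/(-70)) = -75*(2*√6 - 1/70) = -75*(-1/70 + 2*√6) = 15/14 - 150*√6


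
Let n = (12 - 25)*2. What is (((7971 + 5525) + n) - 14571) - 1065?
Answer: -2166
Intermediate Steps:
n = -26 (n = -13*2 = -26)
(((7971 + 5525) + n) - 14571) - 1065 = (((7971 + 5525) - 26) - 14571) - 1065 = ((13496 - 26) - 14571) - 1065 = (13470 - 14571) - 1065 = -1101 - 1065 = -2166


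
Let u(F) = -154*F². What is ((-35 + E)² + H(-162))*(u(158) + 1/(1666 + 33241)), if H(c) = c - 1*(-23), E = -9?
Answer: -241154570787027/34907 ≈ -6.9085e+9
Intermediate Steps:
H(c) = 23 + c (H(c) = c + 23 = 23 + c)
((-35 + E)² + H(-162))*(u(158) + 1/(1666 + 33241)) = ((-35 - 9)² + (23 - 162))*(-154*158² + 1/(1666 + 33241)) = ((-44)² - 139)*(-154*24964 + 1/34907) = (1936 - 139)*(-3844456 + 1/34907) = 1797*(-134198425591/34907) = -241154570787027/34907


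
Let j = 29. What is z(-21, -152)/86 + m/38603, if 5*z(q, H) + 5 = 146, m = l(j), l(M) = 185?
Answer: 5522573/16599290 ≈ 0.33270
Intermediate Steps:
m = 185
z(q, H) = 141/5 (z(q, H) = -1 + (⅕)*146 = -1 + 146/5 = 141/5)
z(-21, -152)/86 + m/38603 = (141/5)/86 + 185/38603 = (141/5)*(1/86) + 185*(1/38603) = 141/430 + 185/38603 = 5522573/16599290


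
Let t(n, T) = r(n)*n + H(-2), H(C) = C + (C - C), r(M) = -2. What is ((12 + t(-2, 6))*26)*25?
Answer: 9100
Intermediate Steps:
H(C) = C (H(C) = C + 0 = C)
t(n, T) = -2 - 2*n (t(n, T) = -2*n - 2 = -2 - 2*n)
((12 + t(-2, 6))*26)*25 = ((12 + (-2 - 2*(-2)))*26)*25 = ((12 + (-2 + 4))*26)*25 = ((12 + 2)*26)*25 = (14*26)*25 = 364*25 = 9100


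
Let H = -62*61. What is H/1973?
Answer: -3782/1973 ≈ -1.9169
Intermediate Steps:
H = -3782
H/1973 = -3782/1973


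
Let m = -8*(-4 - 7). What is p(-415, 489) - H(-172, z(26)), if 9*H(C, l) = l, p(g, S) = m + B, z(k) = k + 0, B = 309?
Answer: 3547/9 ≈ 394.11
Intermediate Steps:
z(k) = k
m = 88 (m = -8*(-11) = 88)
p(g, S) = 397 (p(g, S) = 88 + 309 = 397)
H(C, l) = l/9
p(-415, 489) - H(-172, z(26)) = 397 - 26/9 = 3547/9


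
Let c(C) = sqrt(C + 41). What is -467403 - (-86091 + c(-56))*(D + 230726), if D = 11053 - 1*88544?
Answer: 13191686982 - 153235*I*sqrt(15) ≈ 1.3192e+10 - 5.9348e+5*I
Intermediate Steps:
D = -77491 (D = 11053 - 88544 = -77491)
c(C) = sqrt(41 + C)
-467403 - (-86091 + c(-56))*(D + 230726) = -467403 - (-86091 + sqrt(41 - 56))*(-77491 + 230726) = -467403 - (-86091 + sqrt(-15))*153235 = -467403 - (-86091 + I*sqrt(15))*153235 = -467403 - (-13192154385 + 153235*I*sqrt(15)) = -467403 + (13192154385 - 153235*I*sqrt(15)) = 13191686982 - 153235*I*sqrt(15)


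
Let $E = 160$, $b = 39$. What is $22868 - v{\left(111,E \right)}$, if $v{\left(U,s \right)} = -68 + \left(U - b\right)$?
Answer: $22864$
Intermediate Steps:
$v{\left(U,s \right)} = -107 + U$ ($v{\left(U,s \right)} = -68 + \left(U - 39\right) = -68 + \left(-39 + U\right) = -107 + U$)
$22868 - v{\left(111,E \right)} = 22868 - \left(-107 + 111\right) = 22868 - 4 = 22864$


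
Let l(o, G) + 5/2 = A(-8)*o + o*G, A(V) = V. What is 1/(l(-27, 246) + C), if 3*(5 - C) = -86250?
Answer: 2/44653 ≈ 4.4790e-5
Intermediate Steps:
C = 28755 (C = 5 - 1/3*(-86250) = 5 + 28750 = 28755)
l(o, G) = -5/2 - 8*o + G*o (l(o, G) = -5/2 + (-8*o + o*G) = -5/2 + (-8*o + G*o) = -5/2 - 8*o + G*o)
1/(l(-27, 246) + C) = 1/((-5/2 - 8*(-27) + 246*(-27)) + 28755) = 1/((-5/2 + 216 - 6642) + 28755) = 1/(-12857/2 + 28755) = 1/(44653/2) = 2/44653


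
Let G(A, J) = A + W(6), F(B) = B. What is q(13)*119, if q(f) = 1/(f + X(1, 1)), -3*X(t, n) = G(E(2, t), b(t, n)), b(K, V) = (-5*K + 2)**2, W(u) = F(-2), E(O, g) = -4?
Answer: 119/15 ≈ 7.9333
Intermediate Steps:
W(u) = -2
b(K, V) = (2 - 5*K)**2
G(A, J) = -2 + A (G(A, J) = A - 2 = -2 + A)
X(t, n) = 2 (X(t, n) = -(-2 - 4)/3 = -1/3*(-6) = 2)
q(f) = 1/(2 + f) (q(f) = 1/(f + 2) = 1/(2 + f))
q(13)*119 = 119/(2 + 13) = 119/15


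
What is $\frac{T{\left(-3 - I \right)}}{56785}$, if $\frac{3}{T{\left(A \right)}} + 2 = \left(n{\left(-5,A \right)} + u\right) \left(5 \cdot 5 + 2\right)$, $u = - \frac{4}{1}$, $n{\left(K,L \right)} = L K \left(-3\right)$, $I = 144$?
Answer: $- \frac{3}{3386941325} \approx -8.8575 \cdot 10^{-10}$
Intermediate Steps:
$n{\left(K,L \right)} = - 3 K L$ ($n{\left(K,L \right)} = K L \left(-3\right) = - 3 K L$)
$u = -4$ ($u = \left(-4\right) 1 = -4$)
$T{\left(A \right)} = \frac{3}{-110 + 405 A}$ ($T{\left(A \right)} = \frac{3}{-2 + \left(\left(-3\right) \left(-5\right) A - 4\right) \left(5 \cdot 5 + 2\right)} = \frac{3}{-2 + \left(15 A - 4\right) \left(25 + 2\right)} = \frac{3}{-2 + \left(-4 + 15 A\right) 27} = \frac{3}{-2 + \left(-108 + 405 A\right)} = \frac{3}{-110 + 405 A}$)
$\frac{T{\left(-3 - I \right)}}{56785} = \frac{\frac{3}{5} \frac{1}{-22 + 81 \left(-3 - 144\right)}}{56785} = \frac{3}{5 \left(-22 + 81 \left(-3 - 144\right)\right)} \frac{1}{56785} = \frac{3}{5 \left(-22 + 81 \left(-147\right)\right)} \frac{1}{56785} = \frac{3}{5 \left(-22 - 11907\right)} \frac{1}{56785} = \frac{3}{5 \left(-11929\right)} \frac{1}{56785} = \frac{3}{5} \left(- \frac{1}{11929}\right) \frac{1}{56785} = \left(- \frac{3}{59645}\right) \frac{1}{56785} = - \frac{3}{3386941325}$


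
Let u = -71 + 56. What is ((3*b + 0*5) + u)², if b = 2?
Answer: 81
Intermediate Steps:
u = -15
((3*b + 0*5) + u)² = ((3*2 + 0*5) - 15)² = ((6 + 0) - 15)² = (6 - 15)² = (-9)² = 81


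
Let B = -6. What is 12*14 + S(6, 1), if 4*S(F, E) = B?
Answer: 333/2 ≈ 166.50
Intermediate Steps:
S(F, E) = -3/2 (S(F, E) = (¼)*(-6) = -3/2)
12*14 + S(6, 1) = 12*14 - 3/2 = 168 - 3/2 = 333/2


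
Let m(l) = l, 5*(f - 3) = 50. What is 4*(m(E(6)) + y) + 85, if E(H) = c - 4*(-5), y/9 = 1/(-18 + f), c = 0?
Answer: 789/5 ≈ 157.80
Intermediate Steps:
f = 13 (f = 3 + (1/5)*50 = 3 + 10 = 13)
y = -9/5 (y = 9/(-18 + 13) = 9/(-5) = 9*(-1/5) = -9/5 ≈ -1.8000)
E(H) = 20 (E(H) = 0 - 4*(-5) = 0 + 20 = 20)
4*(m(E(6)) + y) + 85 = 4*(20 - 9/5) + 85 = 4*(91/5) + 85 = 364/5 + 85 = 789/5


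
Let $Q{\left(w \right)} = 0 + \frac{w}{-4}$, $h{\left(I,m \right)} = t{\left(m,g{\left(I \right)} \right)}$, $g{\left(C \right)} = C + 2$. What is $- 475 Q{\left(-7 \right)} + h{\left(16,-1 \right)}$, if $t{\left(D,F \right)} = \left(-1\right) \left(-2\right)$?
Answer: $- \frac{3317}{4} \approx -829.25$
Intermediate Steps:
$g{\left(C \right)} = 2 + C$
$t{\left(D,F \right)} = 2$
$h{\left(I,m \right)} = 2$
$Q{\left(w \right)} = - \frac{w}{4}$ ($Q{\left(w \right)} = 0 + w \left(- \frac{1}{4}\right) = 0 - \frac{w}{4} = - \frac{w}{4}$)
$- 475 Q{\left(-7 \right)} + h{\left(16,-1 \right)} = - 475 \left(\left(- \frac{1}{4}\right) \left(-7\right)\right) + 2 = \left(-475\right) \frac{7}{4} + 2 = - \frac{3325}{4} + 2 = - \frac{3317}{4}$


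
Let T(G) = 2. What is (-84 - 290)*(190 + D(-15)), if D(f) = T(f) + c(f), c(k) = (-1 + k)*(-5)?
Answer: -101728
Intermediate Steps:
c(k) = 5 - 5*k
D(f) = 7 - 5*f (D(f) = 2 + (5 - 5*f) = 7 - 5*f)
(-84 - 290)*(190 + D(-15)) = (-84 - 290)*(190 + (7 - 5*(-15))) = -374*(190 + (7 + 75)) = -374*(190 + 82) = -374*272 = -101728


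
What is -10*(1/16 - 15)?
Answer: 1195/8 ≈ 149.38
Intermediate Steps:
-10*(1/16 - 15) = -10*(-239/16) = 1195/8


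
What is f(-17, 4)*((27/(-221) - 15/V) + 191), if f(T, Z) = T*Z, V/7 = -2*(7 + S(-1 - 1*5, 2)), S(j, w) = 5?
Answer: -2363409/182 ≈ -12986.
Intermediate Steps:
V = -168 (V = 7*(-2*(7 + 5)) = 7*(-2*12) = 7*(-24) = -168)
f(-17, 4)*((27/(-221) - 15/V) + 191) = (-17*4)*((27/(-221) - 15/(-168)) + 191) = -68*((27*(-1/221) - 15*(-1/168)) + 191) = -68*((-27/221 + 5/56) + 191) = -68*(-407/12376 + 191) = -68*2363409/12376 = -2363409/182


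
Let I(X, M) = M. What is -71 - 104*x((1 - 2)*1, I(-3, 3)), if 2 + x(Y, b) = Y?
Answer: 241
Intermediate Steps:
x(Y, b) = -2 + Y
-71 - 104*x((1 - 2)*1, I(-3, 3)) = -71 - 104*(-2 + (1 - 2)*1) = -71 - 104*(-2 - 1*1) = -71 - 104*(-2 - 1) = -71 - 104*(-3) = -71 + 312 = 241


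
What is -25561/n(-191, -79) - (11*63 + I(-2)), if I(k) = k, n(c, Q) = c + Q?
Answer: -161009/270 ≈ -596.33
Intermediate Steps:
n(c, Q) = Q + c
-25561/n(-191, -79) - (11*63 + I(-2)) = -25561/(-79 - 191) - (11*63 - 2) = -25561/(-270) - (693 - 2) = -25561*(-1/270) - 1*691 = 25561/270 - 691 = -161009/270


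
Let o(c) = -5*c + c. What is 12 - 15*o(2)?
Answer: 132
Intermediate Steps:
o(c) = -4*c
12 - 15*o(2) = 12 - (-60)*2 = 12 - 15*(-8) = 12 + 120 = 132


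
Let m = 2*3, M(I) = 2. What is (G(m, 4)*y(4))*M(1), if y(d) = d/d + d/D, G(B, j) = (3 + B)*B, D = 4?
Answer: 216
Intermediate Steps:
m = 6
G(B, j) = B*(3 + B)
y(d) = 1 + d/4 (y(d) = d/d + d/4 = 1 + d*(¼) = 1 + d/4)
(G(m, 4)*y(4))*M(1) = ((6*(3 + 6))*(1 + (¼)*4))*2 = ((6*9)*(1 + 1))*2 = (54*2)*2 = 108*2 = 216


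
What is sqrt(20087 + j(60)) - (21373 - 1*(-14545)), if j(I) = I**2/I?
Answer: -35918 + sqrt(20147) ≈ -35776.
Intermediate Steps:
j(I) = I
sqrt(20087 + j(60)) - (21373 - 1*(-14545)) = sqrt(20087 + 60) - (21373 - 1*(-14545)) = sqrt(20147) - (21373 + 14545) = sqrt(20147) - 1*35918 = sqrt(20147) - 35918 = -35918 + sqrt(20147)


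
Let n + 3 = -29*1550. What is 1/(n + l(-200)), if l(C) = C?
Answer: -1/45153 ≈ -2.2147e-5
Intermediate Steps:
n = -44953 (n = -3 - 29*1550 = -3 - 44950 = -44953)
1/(n + l(-200)) = 1/(-44953 - 200) = 1/(-45153) = -1/45153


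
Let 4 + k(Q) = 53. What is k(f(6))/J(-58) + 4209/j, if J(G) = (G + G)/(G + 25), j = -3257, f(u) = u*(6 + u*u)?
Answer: 4778325/377812 ≈ 12.647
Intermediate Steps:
f(u) = u*(6 + u²)
k(Q) = 49 (k(Q) = -4 + 53 = 49)
J(G) = 2*G/(25 + G) (J(G) = (2*G)/(25 + G) = 2*G/(25 + G))
k(f(6))/J(-58) + 4209/j = 49/((2*(-58)/(25 - 58))) + 4209/(-3257) = 49/((2*(-58)/(-33))) + 4209*(-1/3257) = 49/((2*(-58)*(-1/33))) - 4209/3257 = 49/(116/33) - 4209/3257 = 49*(33/116) - 4209/3257 = 1617/116 - 4209/3257 = 4778325/377812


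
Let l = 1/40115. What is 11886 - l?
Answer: 476806889/40115 ≈ 11886.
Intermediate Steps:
l = 1/40115 ≈ 2.4928e-5
11886 - l = 11886 - 1*1/40115 = 11886 - 1/40115 = 476806889/40115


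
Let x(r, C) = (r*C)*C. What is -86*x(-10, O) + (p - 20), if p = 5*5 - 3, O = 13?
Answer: 145342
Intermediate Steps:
p = 22 (p = 25 - 3 = 22)
x(r, C) = r*C² (x(r, C) = (C*r)*C = r*C²)
-86*x(-10, O) + (p - 20) = -(-860)*13² + (22 - 20) = -(-860)*169 + 2 = -86*(-1690) + 2 = 145340 + 2 = 145342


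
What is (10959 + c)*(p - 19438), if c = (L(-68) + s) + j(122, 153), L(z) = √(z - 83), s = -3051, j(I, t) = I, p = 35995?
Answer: 132952710 + 16557*I*√151 ≈ 1.3295e+8 + 2.0346e+5*I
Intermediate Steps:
L(z) = √(-83 + z)
c = -2929 + I*√151 (c = (√(-83 - 68) - 3051) + 122 = (√(-151) - 3051) + 122 = (I*√151 - 3051) + 122 = (-3051 + I*√151) + 122 = -2929 + I*√151 ≈ -2929.0 + 12.288*I)
(10959 + c)*(p - 19438) = (10959 + (-2929 + I*√151))*(35995 - 19438) = (8030 + I*√151)*16557 = 132952710 + 16557*I*√151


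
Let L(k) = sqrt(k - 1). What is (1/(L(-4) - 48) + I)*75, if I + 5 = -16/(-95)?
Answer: -15965865/43871 - 75*I*sqrt(5)/2309 ≈ -363.93 - 0.072631*I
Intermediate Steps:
I = -459/95 (I = -5 - 16/(-95) = -5 - 16*(-1/95) = -5 + 16/95 = -459/95 ≈ -4.8316)
L(k) = sqrt(-1 + k)
(1/(L(-4) - 48) + I)*75 = (1/(sqrt(-1 - 4) - 48) - 459/95)*75 = (1/(sqrt(-5) - 48) - 459/95)*75 = (1/(I*sqrt(5) - 48) - 459/95)*75 = (1/(-48 + I*sqrt(5)) - 459/95)*75 = (-459/95 + 1/(-48 + I*sqrt(5)))*75 = -6885/19 + 75/(-48 + I*sqrt(5))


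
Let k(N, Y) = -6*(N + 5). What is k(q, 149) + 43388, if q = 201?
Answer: 42152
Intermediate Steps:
k(N, Y) = -30 - 6*N (k(N, Y) = -6*(5 + N) = -30 - 6*N)
k(q, 149) + 43388 = (-30 - 6*201) + 43388 = (-30 - 1206) + 43388 = -1236 + 43388 = 42152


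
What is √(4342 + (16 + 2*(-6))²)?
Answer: √4358 ≈ 66.015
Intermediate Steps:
√(4342 + (16 + 2*(-6))²) = √(4342 + (16 - 12)²) = √(4342 + 4²) = √(4342 + 16) = √4358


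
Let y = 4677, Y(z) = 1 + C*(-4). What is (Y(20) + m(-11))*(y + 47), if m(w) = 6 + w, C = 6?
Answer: -132272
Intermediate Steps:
Y(z) = -23 (Y(z) = 1 + 6*(-4) = 1 - 24 = -23)
(Y(20) + m(-11))*(y + 47) = (-23 + (6 - 11))*(4677 + 47) = (-23 - 5)*4724 = -28*4724 = -132272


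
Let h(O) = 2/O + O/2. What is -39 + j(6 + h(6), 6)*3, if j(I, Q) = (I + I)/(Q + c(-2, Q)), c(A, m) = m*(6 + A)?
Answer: -557/15 ≈ -37.133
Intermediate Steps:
h(O) = O/2 + 2/O (h(O) = 2/O + O*(½) = 2/O + O/2 = O/2 + 2/O)
j(I, Q) = 2*I/(5*Q) (j(I, Q) = (I + I)/(Q + Q*(6 - 2)) = (2*I)/(Q + Q*4) = (2*I)/(Q + 4*Q) = (2*I)/((5*Q)) = (2*I)*(1/(5*Q)) = 2*I/(5*Q))
-39 + j(6 + h(6), 6)*3 = -39 + ((⅖)*(6 + ((½)*6 + 2/6))/6)*3 = -39 + ((⅖)*(6 + (3 + 2*(⅙)))*(⅙))*3 = -39 + ((⅖)*(6 + (3 + ⅓))*(⅙))*3 = -39 + ((⅖)*(6 + 10/3)*(⅙))*3 = -39 + ((⅖)*(28/3)*(⅙))*3 = -39 + (28/45)*3 = -39 + 28/15 = -557/15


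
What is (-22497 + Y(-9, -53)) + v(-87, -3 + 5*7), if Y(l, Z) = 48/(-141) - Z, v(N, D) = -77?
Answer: -1058503/47 ≈ -22521.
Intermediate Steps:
Y(l, Z) = -16/47 - Z (Y(l, Z) = 48*(-1/141) - Z = -16/47 - Z)
(-22497 + Y(-9, -53)) + v(-87, -3 + 5*7) = (-22497 + (-16/47 - 1*(-53))) - 77 = (-22497 + (-16/47 + 53)) - 77 = (-22497 + 2475/47) - 77 = -1054884/47 - 77 = -1058503/47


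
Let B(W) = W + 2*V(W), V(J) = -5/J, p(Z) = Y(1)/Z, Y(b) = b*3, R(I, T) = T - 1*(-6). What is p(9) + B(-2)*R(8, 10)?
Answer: 145/3 ≈ 48.333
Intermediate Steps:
R(I, T) = 6 + T (R(I, T) = T + 6 = 6 + T)
Y(b) = 3*b
p(Z) = 3/Z (p(Z) = (3*1)/Z = 3/Z)
B(W) = W - 10/W (B(W) = W + 2*(-5/W) = W - 10/W)
p(9) + B(-2)*R(8, 10) = 3/9 + (-2 - 10/(-2))*(6 + 10) = 3*(⅑) + (-2 - 10*(-½))*16 = ⅓ + (-2 + 5)*16 = ⅓ + 3*16 = ⅓ + 48 = 145/3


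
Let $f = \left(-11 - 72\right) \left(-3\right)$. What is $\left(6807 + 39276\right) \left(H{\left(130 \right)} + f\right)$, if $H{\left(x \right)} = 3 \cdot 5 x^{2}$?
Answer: $11693515167$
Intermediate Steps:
$H{\left(x \right)} = 15 x^{2}$
$f = 249$ ($f = \left(-83\right) \left(-3\right) = 249$)
$\left(6807 + 39276\right) \left(H{\left(130 \right)} + f\right) = \left(6807 + 39276\right) \left(15 \cdot 130^{2} + 249\right) = 46083 \left(15 \cdot 16900 + 249\right) = 46083 \left(253500 + 249\right) = 46083 \cdot 253749 = 11693515167$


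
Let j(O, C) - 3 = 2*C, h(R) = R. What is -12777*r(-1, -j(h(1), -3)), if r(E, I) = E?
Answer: 12777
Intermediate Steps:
j(O, C) = 3 + 2*C
-12777*r(-1, -j(h(1), -3)) = -12777*(-1) = 12777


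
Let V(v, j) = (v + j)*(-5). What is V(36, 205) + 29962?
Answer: 28757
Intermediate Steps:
V(v, j) = -5*j - 5*v (V(v, j) = (j + v)*(-5) = -5*j - 5*v)
V(36, 205) + 29962 = (-5*205 - 5*36) + 29962 = (-1025 - 180) + 29962 = -1205 + 29962 = 28757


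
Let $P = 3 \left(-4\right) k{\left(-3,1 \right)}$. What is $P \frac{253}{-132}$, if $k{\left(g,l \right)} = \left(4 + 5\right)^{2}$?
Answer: $1863$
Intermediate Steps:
$k{\left(g,l \right)} = 81$ ($k{\left(g,l \right)} = 9^{2} = 81$)
$P = -972$ ($P = 3 \left(-4\right) 81 = \left(-12\right) 81 = -972$)
$P \frac{253}{-132} = - 972 \frac{253}{-132} = - 972 \cdot 253 \left(- \frac{1}{132}\right) = \left(-972\right) \left(- \frac{23}{12}\right) = 1863$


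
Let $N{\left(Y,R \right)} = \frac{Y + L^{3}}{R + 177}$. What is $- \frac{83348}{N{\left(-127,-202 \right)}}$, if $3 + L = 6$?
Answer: $-20837$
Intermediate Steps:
$L = 3$ ($L = -3 + 6 = 3$)
$N{\left(Y,R \right)} = \frac{27 + Y}{177 + R}$ ($N{\left(Y,R \right)} = \frac{Y + 3^{3}}{R + 177} = \frac{Y + 27}{177 + R} = \frac{27 + Y}{177 + R}$)
$- \frac{83348}{N{\left(-127,-202 \right)}} = - \frac{83348}{\frac{1}{177 - 202} \left(27 - 127\right)} = - \frac{83348}{\frac{1}{-25} \left(-100\right)} = - \frac{83348}{\left(- \frac{1}{25}\right) \left(-100\right)} = - \frac{83348}{4} = \left(-83348\right) \frac{1}{4} = -20837$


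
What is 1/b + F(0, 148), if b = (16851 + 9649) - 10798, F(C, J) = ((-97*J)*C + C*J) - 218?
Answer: -3423035/15702 ≈ -218.00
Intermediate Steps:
F(C, J) = -218 - 96*C*J (F(C, J) = (-97*C*J + C*J) - 218 = -96*C*J - 218 = -218 - 96*C*J)
b = 15702 (b = 26500 - 10798 = 15702)
1/b + F(0, 148) = 1/15702 + (-218 - 96*0*148) = 1/15702 + (-218 + 0) = 1/15702 - 218 = -3423035/15702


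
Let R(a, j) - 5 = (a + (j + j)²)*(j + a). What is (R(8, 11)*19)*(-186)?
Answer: -33053502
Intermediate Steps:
R(a, j) = 5 + (a + j)*(a + 4*j²) (R(a, j) = 5 + (a + (j + j)²)*(j + a) = 5 + (a + (2*j)²)*(a + j) = 5 + (a + 4*j²)*(a + j) = 5 + (a + j)*(a + 4*j²))
(R(8, 11)*19)*(-186) = ((5 + 8² + 4*11³ + 8*11 + 4*8*11²)*19)*(-186) = ((5 + 64 + 4*1331 + 88 + 4*8*121)*19)*(-186) = ((5 + 64 + 5324 + 88 + 3872)*19)*(-186) = (9353*19)*(-186) = 177707*(-186) = -33053502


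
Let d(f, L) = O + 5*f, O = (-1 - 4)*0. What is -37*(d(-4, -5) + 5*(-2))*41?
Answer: 45510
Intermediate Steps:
O = 0 (O = -5*0 = 0)
d(f, L) = 5*f (d(f, L) = 0 + 5*f = 5*f)
-37*(d(-4, -5) + 5*(-2))*41 = -37*(5*(-4) + 5*(-2))*41 = -37*(-20 - 10)*41 = -37*(-30)*41 = 1110*41 = 45510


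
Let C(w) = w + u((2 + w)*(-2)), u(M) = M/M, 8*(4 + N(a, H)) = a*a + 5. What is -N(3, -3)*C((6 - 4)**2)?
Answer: 45/4 ≈ 11.250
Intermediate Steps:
N(a, H) = -27/8 + a**2/8 (N(a, H) = -4 + (a*a + 5)/8 = -4 + (a**2 + 5)/8 = -4 + (5 + a**2)/8 = -4 + (5/8 + a**2/8) = -27/8 + a**2/8)
u(M) = 1
C(w) = 1 + w (C(w) = w + 1 = 1 + w)
-N(3, -3)*C((6 - 4)**2) = -(-27/8 + (1/8)*3**2)*(1 + (6 - 4)**2) = -(-27/8 + (1/8)*9)*(1 + 2**2) = -(-27/8 + 9/8)*(1 + 4) = -(-9)*5/4 = -1*(-45/4) = 45/4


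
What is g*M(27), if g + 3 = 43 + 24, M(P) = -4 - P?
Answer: -1984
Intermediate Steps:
g = 64 (g = -3 + (43 + 24) = -3 + 67 = 64)
g*M(27) = 64*(-4 - 1*27) = 64*(-4 - 27) = 64*(-31) = -1984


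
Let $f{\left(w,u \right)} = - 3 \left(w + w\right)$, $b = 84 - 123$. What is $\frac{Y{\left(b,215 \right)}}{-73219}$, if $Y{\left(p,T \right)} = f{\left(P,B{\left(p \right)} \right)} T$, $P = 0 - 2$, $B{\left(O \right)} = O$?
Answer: $- \frac{2580}{73219} \approx -0.035237$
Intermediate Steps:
$P = -2$ ($P = 0 - 2 = -2$)
$b = -39$ ($b = 84 - 123 = -39$)
$f{\left(w,u \right)} = - 6 w$ ($f{\left(w,u \right)} = - 3 \cdot 2 w = - 6 w$)
$Y{\left(p,T \right)} = 12 T$ ($Y{\left(p,T \right)} = \left(-6\right) \left(-2\right) T = 12 T$)
$\frac{Y{\left(b,215 \right)}}{-73219} = \frac{12 \cdot 215}{-73219} = 2580 \left(- \frac{1}{73219}\right) = - \frac{2580}{73219}$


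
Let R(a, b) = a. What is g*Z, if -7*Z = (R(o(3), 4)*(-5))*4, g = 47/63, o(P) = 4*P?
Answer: 3760/147 ≈ 25.578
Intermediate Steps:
g = 47/63 (g = 47*(1/63) = 47/63 ≈ 0.74603)
Z = 240/7 (Z = -(4*3)*(-5)*4/7 = -12*(-5)*4/7 = -(-60)*4/7 = -⅐*(-240) = 240/7 ≈ 34.286)
g*Z = (47/63)*(240/7) = 3760/147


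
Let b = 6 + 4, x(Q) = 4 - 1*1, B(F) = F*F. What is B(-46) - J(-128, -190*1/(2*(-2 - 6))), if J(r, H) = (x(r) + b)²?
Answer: 1947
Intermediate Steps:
B(F) = F²
x(Q) = 3 (x(Q) = 4 - 1 = 3)
b = 10
J(r, H) = 169 (J(r, H) = (3 + 10)² = 13² = 169)
B(-46) - J(-128, -190*1/(2*(-2 - 6))) = (-46)² - 1*169 = 2116 - 169 = 1947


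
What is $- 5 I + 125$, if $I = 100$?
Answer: $-375$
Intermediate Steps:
$- 5 I + 125 = \left(-5\right) 100 + 125 = -500 + 125 = -375$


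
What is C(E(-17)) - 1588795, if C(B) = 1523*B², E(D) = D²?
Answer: 125613688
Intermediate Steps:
C(E(-17)) - 1588795 = 1523*((-17)²)² - 1588795 = 1523*289² - 1588795 = 1523*83521 - 1588795 = 127202483 - 1588795 = 125613688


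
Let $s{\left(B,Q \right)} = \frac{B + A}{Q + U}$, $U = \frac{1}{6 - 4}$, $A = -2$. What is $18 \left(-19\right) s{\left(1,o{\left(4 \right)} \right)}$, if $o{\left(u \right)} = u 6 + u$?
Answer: $12$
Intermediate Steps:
$o{\left(u \right)} = 7 u$ ($o{\left(u \right)} = 6 u + u = 7 u$)
$U = \frac{1}{2} \approx 0.5$
$s{\left(B,Q \right)} = \frac{-2 + B}{\frac{1}{2} + Q}$ ($s{\left(B,Q \right)} = \frac{B - 2}{Q + \frac{1}{2}} = \frac{-2 + B}{\frac{1}{2} + Q}$)
$18 \left(-19\right) s{\left(1,o{\left(4 \right)} \right)} = 18 \left(-19\right) \frac{2 \left(-2 + 1\right)}{1 + 2 \cdot 7 \cdot 4} = - 342 \cdot 2 \frac{1}{1 + 2 \cdot 28} \left(-1\right) = - 342 \cdot 2 \frac{1}{1 + 56} \left(-1\right) = - 342 \cdot 2 \cdot \frac{1}{57} \left(-1\right) = \left(-342\right) \left(- \frac{2}{57}\right) = 12$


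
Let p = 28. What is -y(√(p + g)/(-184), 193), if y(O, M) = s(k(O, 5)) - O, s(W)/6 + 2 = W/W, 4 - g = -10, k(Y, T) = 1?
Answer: 6 - √42/184 ≈ 5.9648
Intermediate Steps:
g = 14 (g = 4 - 1*(-10) = 4 + 10 = 14)
s(W) = -6 (s(W) = -12 + 6*(W/W) = -12 + 6*1 = -12 + 6 = -6)
y(O, M) = -6 - O
-y(√(p + g)/(-184), 193) = -(-6 - √(28 + 14)/(-184)) = -(-6 - √42*(-1)/184) = -(-6 - (-1)*√42/184) = -(-6 + √42/184) = 6 - √42/184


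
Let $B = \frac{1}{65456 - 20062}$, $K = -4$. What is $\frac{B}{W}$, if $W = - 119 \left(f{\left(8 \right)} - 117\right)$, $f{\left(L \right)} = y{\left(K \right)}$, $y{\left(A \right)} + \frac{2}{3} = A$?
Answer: $\frac{3}{1971688390} \approx 1.5215 \cdot 10^{-9}$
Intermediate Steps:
$y{\left(A \right)} = - \frac{2}{3} + A$
$f{\left(L \right)} = - \frac{14}{3}$ ($f{\left(L \right)} = - \frac{2}{3} - 4 = - \frac{14}{3}$)
$W = \frac{43435}{3}$ ($W = - 119 \left(- \frac{14}{3} - 117\right) = \left(-119\right) \left(- \frac{365}{3}\right) = \frac{43435}{3} \approx 14478.0$)
$B = \frac{1}{45394}$ ($B = \frac{1}{65456 - 20062} = \frac{1}{45394} \approx 2.2029 \cdot 10^{-5}$)
$\frac{B}{W} = \frac{1}{45394 \cdot \frac{43435}{3}} = \frac{1}{45394} \cdot \frac{3}{43435} = \frac{3}{1971688390}$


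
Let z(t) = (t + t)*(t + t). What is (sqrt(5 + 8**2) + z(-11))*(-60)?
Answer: -29040 - 60*sqrt(69) ≈ -29538.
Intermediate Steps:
z(t) = 4*t**2 (z(t) = (2*t)*(2*t) = 4*t**2)
(sqrt(5 + 8**2) + z(-11))*(-60) = (sqrt(5 + 8**2) + 4*(-11)**2)*(-60) = (sqrt(5 + 64) + 4*121)*(-60) = (sqrt(69) + 484)*(-60) = (484 + sqrt(69))*(-60) = -29040 - 60*sqrt(69)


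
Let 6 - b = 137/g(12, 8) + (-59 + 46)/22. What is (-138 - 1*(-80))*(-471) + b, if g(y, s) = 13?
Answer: 7811819/286 ≈ 27314.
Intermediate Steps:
b = -1129/286 (b = 6 - (137/13 + (-59 + 46)/22) = 6 - (137*(1/13) - 13*1/22) = 6 - (137/13 - 13/22) = 6 - 1*2845/286 = 6 - 2845/286 = -1129/286 ≈ -3.9476)
(-138 - 1*(-80))*(-471) + b = (-138 - 1*(-80))*(-471) - 1129/286 = (-138 + 80)*(-471) - 1129/286 = -58*(-471) - 1129/286 = 27318 - 1129/286 = 7811819/286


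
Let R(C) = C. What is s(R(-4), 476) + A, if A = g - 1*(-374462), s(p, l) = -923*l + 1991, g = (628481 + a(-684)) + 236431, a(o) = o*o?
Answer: 1269873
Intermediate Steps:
a(o) = o**2
g = 1332768 (g = (628481 + (-684)**2) + 236431 = (628481 + 467856) + 236431 = 1096337 + 236431 = 1332768)
s(p, l) = 1991 - 923*l
A = 1707230 (A = 1332768 - 1*(-374462) = 1332768 + 374462 = 1707230)
s(R(-4), 476) + A = (1991 - 923*476) + 1707230 = (1991 - 439348) + 1707230 = -437357 + 1707230 = 1269873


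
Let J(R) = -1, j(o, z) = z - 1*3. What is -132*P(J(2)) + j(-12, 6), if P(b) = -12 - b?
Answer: 1455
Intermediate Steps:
j(o, z) = -3 + z (j(o, z) = z - 3 = -3 + z)
-132*P(J(2)) + j(-12, 6) = -132*(-12 - 1*(-1)) + (-3 + 6) = -132*(-12 + 1) + 3 = -132*(-11) + 3 = 1452 + 3 = 1455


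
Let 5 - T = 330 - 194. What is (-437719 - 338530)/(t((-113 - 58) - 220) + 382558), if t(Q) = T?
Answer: -776249/382427 ≈ -2.0298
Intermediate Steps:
T = -131 (T = 5 - (330 - 194) = 5 - 1*136 = 5 - 136 = -131)
t(Q) = -131
(-437719 - 338530)/(t((-113 - 58) - 220) + 382558) = (-437719 - 338530)/(-131 + 382558) = -776249/382427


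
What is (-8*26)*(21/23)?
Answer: -4368/23 ≈ -189.91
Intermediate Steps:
(-8*26)*(21/23) = -4368/23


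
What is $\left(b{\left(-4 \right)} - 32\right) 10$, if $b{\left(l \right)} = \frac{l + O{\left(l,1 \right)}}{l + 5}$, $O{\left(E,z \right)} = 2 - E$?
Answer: $-300$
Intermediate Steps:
$b{\left(l \right)} = \frac{2}{5 + l}$ ($b{\left(l \right)} = \frac{l - \left(-2 + l\right)}{l + 5} = \frac{2}{5 + l}$)
$\left(b{\left(-4 \right)} - 32\right) 10 = \left(\frac{2}{5 - 4} - 32\right) 10 = \left(\frac{2}{1} - 32\right) 10 = \left(2 \cdot 1 - 32\right) 10 = \left(2 - 32\right) 10 = \left(-30\right) 10 = -300$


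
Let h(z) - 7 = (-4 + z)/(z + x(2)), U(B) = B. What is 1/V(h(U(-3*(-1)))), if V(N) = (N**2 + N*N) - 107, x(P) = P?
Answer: -25/363 ≈ -0.068871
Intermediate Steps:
h(z) = 7 + (-4 + z)/(2 + z) (h(z) = 7 + (-4 + z)/(z + 2) = 7 + (-4 + z)/(2 + z))
V(N) = -107 + 2*N**2 (V(N) = (N**2 + N**2) - 107 = 2*N**2 - 107 = -107 + 2*N**2)
1/V(h(U(-3*(-1)))) = 1/(-107 + 2*(2*(5 + 4*(-3*(-1)))/(2 - 3*(-1)))**2) = 1/(-107 + 2*(2*(5 + 4*3)/(2 + 3))**2) = 1/(-107 + 2*(2*(5 + 12)/5)**2) = 1/(-107 + 2*(2*(1/5)*17)**2) = 1/(-107 + 2*(34/5)**2) = 1/(-107 + 2*(1156/25)) = 1/(-107 + 2312/25) = 1/(-363/25) = -25/363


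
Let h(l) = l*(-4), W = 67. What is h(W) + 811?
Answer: 543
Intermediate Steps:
h(l) = -4*l
h(W) + 811 = -4*67 + 811 = -268 + 811 = 543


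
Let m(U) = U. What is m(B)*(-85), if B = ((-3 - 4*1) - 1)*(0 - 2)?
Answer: -1360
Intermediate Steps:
B = 16 (B = ((-3 - 4) - 1)*(-2) = (-7 - 1)*(-2) = -8*(-2) = 16)
m(B)*(-85) = 16*(-85) = -1360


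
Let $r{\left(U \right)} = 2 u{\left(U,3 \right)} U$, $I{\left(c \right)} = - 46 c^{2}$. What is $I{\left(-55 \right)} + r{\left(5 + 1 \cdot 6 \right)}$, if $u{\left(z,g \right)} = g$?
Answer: $-139084$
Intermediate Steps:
$r{\left(U \right)} = 6 U$ ($r{\left(U \right)} = 2 \cdot 3 U = 6 U$)
$I{\left(-55 \right)} + r{\left(5 + 1 \cdot 6 \right)} = - 46 \left(-55\right)^{2} + 6 \left(5 + 1 \cdot 6\right) = \left(-46\right) 3025 + 6 \left(5 + 6\right) = -139150 + 6 \cdot 11 = -139150 + 66 = -139084$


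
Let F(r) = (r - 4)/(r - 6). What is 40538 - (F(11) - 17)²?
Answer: 1007366/25 ≈ 40295.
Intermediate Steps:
F(r) = (-4 + r)/(-6 + r)
40538 - (F(11) - 17)² = 40538 - ((-4 + 11)/(-6 + 11) - 17)² = 40538 - (7/5 - 17)² = 40538 - (-78/5)² = 40538 - 1*6084/25 = 40538 - 6084/25 = 1007366/25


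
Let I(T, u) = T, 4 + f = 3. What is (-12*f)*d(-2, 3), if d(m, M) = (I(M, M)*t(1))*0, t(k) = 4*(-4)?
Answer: 0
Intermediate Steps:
f = -1 (f = -4 + 3 = -1)
t(k) = -16
d(m, M) = 0 (d(m, M) = (M*(-16))*0 = -16*M*0 = 0)
(-12*f)*d(-2, 3) = -12*(-1)*0 = 12*0 = 0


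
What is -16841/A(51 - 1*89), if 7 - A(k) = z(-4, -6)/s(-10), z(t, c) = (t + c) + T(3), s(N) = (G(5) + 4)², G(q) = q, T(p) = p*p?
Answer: -1364121/568 ≈ -2401.6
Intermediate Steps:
T(p) = p²
s(N) = 81 (s(N) = (5 + 4)² = 9² = 81)
z(t, c) = 9 + c + t (z(t, c) = (t + c) + 3² = (c + t) + 9 = 9 + c + t)
A(k) = 568/81 (A(k) = 7 - (9 - 6 - 4)/81 = 7 - (-1)/81 = 7 - 1*(-1/81) = 7 + 1/81 = 568/81)
-16841/A(51 - 1*89) = -16841/568/81 = -16841*81/568 = -1364121/568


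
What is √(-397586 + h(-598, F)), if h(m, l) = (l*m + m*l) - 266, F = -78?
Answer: 2*I*√76141 ≈ 551.87*I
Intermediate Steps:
h(m, l) = -266 + 2*l*m (h(m, l) = (l*m + l*m) - 266 = 2*l*m - 266 = -266 + 2*l*m)
√(-397586 + h(-598, F)) = √(-397586 + (-266 + 2*(-78)*(-598))) = √(-397586 + (-266 + 93288)) = √(-397586 + 93022) = √(-304564) = 2*I*√76141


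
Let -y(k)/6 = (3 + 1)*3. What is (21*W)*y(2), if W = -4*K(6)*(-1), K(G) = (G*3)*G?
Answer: -653184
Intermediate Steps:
y(k) = -72 (y(k) = -6*(3 + 1)*3 = -24*3 = -6*12 = -72)
K(G) = 3*G² (K(G) = (3*G)*G = 3*G²)
W = 432 (W = -12*6²*(-1) = -12*36*(-1) = -4*108*(-1) = -432*(-1) = 432)
(21*W)*y(2) = (21*432)*(-72) = 9072*(-72) = -653184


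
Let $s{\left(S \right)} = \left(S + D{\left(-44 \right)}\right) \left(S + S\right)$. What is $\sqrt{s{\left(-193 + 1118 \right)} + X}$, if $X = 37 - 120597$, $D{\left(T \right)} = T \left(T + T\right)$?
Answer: $\sqrt{8753890} \approx 2958.7$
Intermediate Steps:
$D{\left(T \right)} = 2 T^{2}$ ($D{\left(T \right)} = T 2 T = 2 T^{2}$)
$s{\left(S \right)} = 2 S \left(3872 + S\right)$ ($s{\left(S \right)} = \left(S + 2 \left(-44\right)^{2}\right) \left(S + S\right) = \left(S + 2 \cdot 1936\right) 2 S = \left(S + 3872\right) 2 S = \left(3872 + S\right) 2 S = 2 S \left(3872 + S\right)$)
$X = -120560$ ($X = 37 - 120597 = -120560$)
$\sqrt{s{\left(-193 + 1118 \right)} + X} = \sqrt{2 \left(-193 + 1118\right) \left(3872 + \left(-193 + 1118\right)\right) - 120560} = \sqrt{2 \cdot 925 \left(3872 + 925\right) - 120560} = \sqrt{2 \cdot 925 \cdot 4797 - 120560} = \sqrt{8874450 - 120560} = \sqrt{8753890}$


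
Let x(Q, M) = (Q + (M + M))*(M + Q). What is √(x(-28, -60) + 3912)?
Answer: 2*√4234 ≈ 130.14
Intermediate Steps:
x(Q, M) = (M + Q)*(Q + 2*M) (x(Q, M) = (Q + 2*M)*(M + Q) = (M + Q)*(Q + 2*M))
√(x(-28, -60) + 3912) = √(((-28)² + 2*(-60)² + 3*(-60)*(-28)) + 3912) = √((784 + 2*3600 + 5040) + 3912) = √((784 + 7200 + 5040) + 3912) = √(13024 + 3912) = √16936 = 2*√4234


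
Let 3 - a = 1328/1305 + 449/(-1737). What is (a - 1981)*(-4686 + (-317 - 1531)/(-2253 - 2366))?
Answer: 1198481704923426/129262715 ≈ 9.2717e+6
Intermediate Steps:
a = 188132/83955 (a = 3 - (1328/1305 + 449/(-1737)) = 3 - (1328*(1/1305) + 449*(-1/1737)) = 3 - (1328/1305 - 449/1737) = 3 - 1*63733/83955 = 3 - 63733/83955 = 188132/83955 ≈ 2.2409)
(a - 1981)*(-4686 + (-317 - 1531)/(-2253 - 2366)) = (188132/83955 - 1981)*(-4686 + (-317 - 1531)/(-2253 - 2366)) = -166126723*(-4686 - 1848/(-4619))/83955 = -166126723*(-4686 - 1848*(-1/4619))/83955 = -166126723*(-4686 + 1848/4619)/83955 = -166126723/83955*(-21642786/4619) = 1198481704923426/129262715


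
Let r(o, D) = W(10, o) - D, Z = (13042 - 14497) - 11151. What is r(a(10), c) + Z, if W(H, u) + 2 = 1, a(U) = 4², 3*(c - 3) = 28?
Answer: -37858/3 ≈ -12619.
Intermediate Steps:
c = 37/3 (c = 3 + (⅓)*28 = 3 + 28/3 = 37/3 ≈ 12.333)
a(U) = 16
W(H, u) = -1 (W(H, u) = -2 + 1 = -1)
Z = -12606 (Z = -1455 - 11151 = -12606)
r(o, D) = -1 - D
r(a(10), c) + Z = (-1 - 1*37/3) - 12606 = (-1 - 37/3) - 12606 = -40/3 - 12606 = -37858/3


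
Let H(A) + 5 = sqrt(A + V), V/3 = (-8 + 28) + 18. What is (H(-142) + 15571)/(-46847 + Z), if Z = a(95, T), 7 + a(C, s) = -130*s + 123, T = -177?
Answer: -15566/23721 - 2*I*sqrt(7)/23721 ≈ -0.65621 - 0.00022307*I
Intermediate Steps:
V = 114 (V = 3*((-8 + 28) + 18) = 3*(20 + 18) = 3*38 = 114)
a(C, s) = 116 - 130*s (a(C, s) = -7 + (-130*s + 123) = -7 + (123 - 130*s) = 116 - 130*s)
Z = 23126 (Z = 116 - 130*(-177) = 116 + 23010 = 23126)
H(A) = -5 + sqrt(114 + A) (H(A) = -5 + sqrt(A + 114) = -5 + sqrt(114 + A))
(H(-142) + 15571)/(-46847 + Z) = ((-5 + sqrt(114 - 142)) + 15571)/(-46847 + 23126) = ((-5 + sqrt(-28)) + 15571)/(-23721) = ((-5 + 2*I*sqrt(7)) + 15571)*(-1/23721) = (15566 + 2*I*sqrt(7))*(-1/23721) = -15566/23721 - 2*I*sqrt(7)/23721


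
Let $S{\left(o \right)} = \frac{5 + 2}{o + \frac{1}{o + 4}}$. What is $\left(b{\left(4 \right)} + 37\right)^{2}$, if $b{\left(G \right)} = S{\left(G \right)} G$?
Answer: $\frac{2088025}{1089} \approx 1917.4$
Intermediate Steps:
$S{\left(o \right)} = \frac{7}{o + \frac{1}{4 + o}}$
$b{\left(G \right)} = \frac{7 G \left(4 + G\right)}{1 + G^{2} + 4 G}$ ($b{\left(G \right)} = \frac{7 \left(4 + G\right)}{1 + G^{2} + 4 G} G = \frac{7 G \left(4 + G\right)}{1 + G^{2} + 4 G}$)
$\left(b{\left(4 \right)} + 37\right)^{2} = \left(7 \cdot 4 \frac{1}{1 + 4^{2} + 4 \cdot 4} \left(4 + 4\right) + 37\right)^{2} = \left(7 \cdot 4 \frac{1}{1 + 16 + 16} \cdot 8 + 37\right)^{2} = \left(7 \cdot 4 \cdot \frac{1}{33} \cdot 8 + 37\right)^{2} = \left(\frac{224}{33} + 37\right)^{2} = \left(\frac{1445}{33}\right)^{2} = \frac{2088025}{1089}$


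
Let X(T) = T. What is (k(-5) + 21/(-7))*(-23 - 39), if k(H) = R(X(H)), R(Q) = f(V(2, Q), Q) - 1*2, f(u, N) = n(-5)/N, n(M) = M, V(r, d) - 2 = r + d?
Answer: 248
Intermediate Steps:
V(r, d) = 2 + d + r (V(r, d) = 2 + (r + d) = 2 + (d + r) = 2 + d + r)
f(u, N) = -5/N
R(Q) = -2 - 5/Q (R(Q) = -5/Q - 1*2 = -5/Q - 2 = -2 - 5/Q)
k(H) = -2 - 5/H
(k(-5) + 21/(-7))*(-23 - 39) = ((-2 - 5/(-5)) + 21/(-7))*(-23 - 39) = ((-2 - 5*(-1/5)) + 21*(-1/7))*(-62) = ((-2 + 1) - 3)*(-62) = (-1 - 3)*(-62) = -4*(-62) = 248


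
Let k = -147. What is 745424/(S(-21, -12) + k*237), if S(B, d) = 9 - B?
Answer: -745424/34809 ≈ -21.415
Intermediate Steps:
745424/(S(-21, -12) + k*237) = 745424/((9 - 1*(-21)) - 147*237) = 745424/((9 + 21) - 34839) = 745424/(30 - 34839) = 745424/(-34809) = 745424*(-1/34809) = -745424/34809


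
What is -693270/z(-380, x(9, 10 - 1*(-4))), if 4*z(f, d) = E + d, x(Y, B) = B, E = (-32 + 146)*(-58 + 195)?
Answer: -346635/1954 ≈ -177.40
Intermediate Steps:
E = 15618 (E = 114*137 = 15618)
z(f, d) = 7809/2 + d/4 (z(f, d) = (15618 + d)/4 = 7809/2 + d/4)
-693270/z(-380, x(9, 10 - 1*(-4))) = -693270/(7809/2 + (10 - 1*(-4))/4) = -693270/(7809/2 + (10 + 4)/4) = -693270/(7809/2 + (¼)*14) = -693270/(7809/2 + 7/2) = -693270/3908 = -693270*1/3908 = -346635/1954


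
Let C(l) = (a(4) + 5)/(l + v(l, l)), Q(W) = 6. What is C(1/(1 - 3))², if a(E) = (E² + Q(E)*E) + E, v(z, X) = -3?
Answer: 196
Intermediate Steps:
a(E) = E² + 7*E (a(E) = (E² + 6*E) + E = E² + 7*E)
C(l) = 49/(-3 + l) (C(l) = (4*(7 + 4) + 5)/(l - 3) = (4*11 + 5)/(-3 + l) = (44 + 5)/(-3 + l) = 49/(-3 + l))
C(1/(1 - 3))² = (49/(-3 + 1/(1 - 3)))² = (49/(-3 + 1/(-2)))² = (49/(-3 - ½))² = (49/(-7/2))² = (49*(-2/7))² = (-14)² = 196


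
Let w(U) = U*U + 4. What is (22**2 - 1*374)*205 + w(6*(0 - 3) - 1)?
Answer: 22915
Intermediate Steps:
w(U) = 4 + U**2 (w(U) = U**2 + 4 = 4 + U**2)
(22**2 - 1*374)*205 + w(6*(0 - 3) - 1) = (22**2 - 1*374)*205 + (4 + (6*(0 - 3) - 1)**2) = (484 - 374)*205 + (4 + (6*(-3) - 1)**2) = 110*205 + (4 + (-18 - 1)**2) = 22550 + (4 + (-19)**2) = 22550 + (4 + 361) = 22550 + 365 = 22915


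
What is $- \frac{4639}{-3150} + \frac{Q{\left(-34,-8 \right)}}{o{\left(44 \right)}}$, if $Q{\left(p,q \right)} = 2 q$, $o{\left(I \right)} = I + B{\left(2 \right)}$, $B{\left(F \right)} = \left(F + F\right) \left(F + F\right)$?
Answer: $\frac{3799}{3150} \approx 1.206$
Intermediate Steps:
$B{\left(F \right)} = 4 F^{2}$ ($B{\left(F \right)} = 2 F 2 F = 4 F^{2}$)
$o{\left(I \right)} = 16 + I$ ($o{\left(I \right)} = I + 4 \cdot 2^{2} = I + 4 \cdot 4 = I + 16 = 16 + I$)
$- \frac{4639}{-3150} + \frac{Q{\left(-34,-8 \right)}}{o{\left(44 \right)}} = - \frac{4639}{-3150} + \frac{2 \left(-8\right)}{16 + 44} = \left(-4639\right) \left(- \frac{1}{3150}\right) - \frac{16}{60} = \frac{4639}{3150} - \frac{4}{15} = \frac{3799}{3150}$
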